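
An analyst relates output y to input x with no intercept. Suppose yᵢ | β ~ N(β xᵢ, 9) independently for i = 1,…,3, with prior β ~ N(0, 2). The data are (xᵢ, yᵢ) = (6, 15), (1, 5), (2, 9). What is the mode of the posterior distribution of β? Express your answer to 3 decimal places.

log p(β | y) = −Σ(yᵢ − βxᵢ)²/(2·9) − β²/(2·2) + const.
Setting the derivative to zero: Σxᵢ(yᵢ − βxᵢ)/9 − β/2 = 0, so β = Σxᵢyᵢ / (Σxᵢ² + σ²/τ²).
Σxᵢyᵢ = 6·15 + 1·5 + 2·9 = 113; Σxᵢ² = 41; σ²/τ² = 4.5.
β̂_MAP = 113 / (41 + 4.5) = 113/45.5 ≈ 2.484.

β̂_MAP = 2.484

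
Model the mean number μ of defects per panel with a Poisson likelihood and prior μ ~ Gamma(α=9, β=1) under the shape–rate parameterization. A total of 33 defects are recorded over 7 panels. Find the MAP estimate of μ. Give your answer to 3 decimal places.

Σxᵢ = 33, n = 7.
Posterior ∝ μ^8e^(−1μ) · μ^33e^(−7μ) = μ^41e^(−8μ), i.e. Gamma(shape=42, rate=8).
The mode of a Gamma(a, b) with a ≥ 1 (shape–rate) is (a−1)/b = 41/8 ≈ 5.125.

μ̂_MAP = 5.125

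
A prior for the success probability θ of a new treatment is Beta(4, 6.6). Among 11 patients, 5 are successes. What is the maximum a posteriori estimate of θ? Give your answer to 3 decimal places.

Prior: Beta(4, 6.6).
Data: 5 successes in 11 trials. The binomial likelihood contributes θ^5(1−θ)^6, so the posterior is Beta(4+5, 6.6+6) = Beta(9, 12.6).
For Beta(a, b) with a, b > 1 the mode is (a−1)/(a+b−2) = 8/19.6 ≈ 0.408.

θ̂_MAP = 0.408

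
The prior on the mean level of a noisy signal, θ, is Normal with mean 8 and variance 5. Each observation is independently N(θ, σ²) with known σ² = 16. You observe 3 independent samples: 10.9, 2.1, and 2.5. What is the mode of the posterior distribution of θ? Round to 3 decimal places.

n = 3; x̄ = (10.9 + 2.1 + 2.5)/3 = 15.5/3 = 31/6 ≈ 5.1667.
For a Normal prior and Normal likelihood with known variance, the posterior is Normal; its mode equals its mean, the precision-weighted average.
Prior precision 1/σ₀² = 1/5 = 0.2; data precision n/σ² = 3/16 = 0.1875.
θ̂ = (0.2·8 + 0.1875·(31/6)) / (0.2 + 0.1875) = 2.56875/0.3875 = 411/62 ≈ 6.629.

θ̂_MAP = 6.629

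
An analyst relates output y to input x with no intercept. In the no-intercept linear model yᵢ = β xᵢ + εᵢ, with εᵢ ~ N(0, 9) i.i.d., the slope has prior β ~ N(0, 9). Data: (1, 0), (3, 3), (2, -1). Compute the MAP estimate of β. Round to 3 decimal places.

β̂_MAP = 0.467

log p(β | y) = −Σ(yᵢ − βxᵢ)²/(2·9) − β²/(2·9) + const.
Setting the derivative to zero: Σxᵢ(yᵢ − βxᵢ)/9 − β/9 = 0, so β = Σxᵢyᵢ / (Σxᵢ² + σ²/τ²).
Σxᵢyᵢ = 1·0 + 3·3 + 2·(-1) = 7; Σxᵢ² = 14; σ²/τ² = 1.
β̂_MAP = 7 / (14 + 1) = 7/15 ≈ 0.467.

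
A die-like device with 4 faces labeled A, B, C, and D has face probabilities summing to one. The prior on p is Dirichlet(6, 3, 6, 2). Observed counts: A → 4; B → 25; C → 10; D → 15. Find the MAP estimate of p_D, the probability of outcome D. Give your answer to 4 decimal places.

The posterior is Dirichlet(αᵢ + nᵢ) = Dirichlet(10, 28, 16, 17).
For a Dirichlet(a₁,…,a_K) with all aᵢ > 1, the mode has j-th component (aⱼ − 1)/(Σaᵢ − K).
Here Σaᵢ = 71 and K = 4, so p_D = (17 − 1)/(71 − 4) = 16/67 ≈ 0.2388.

MAP estimate of p_D = 0.2388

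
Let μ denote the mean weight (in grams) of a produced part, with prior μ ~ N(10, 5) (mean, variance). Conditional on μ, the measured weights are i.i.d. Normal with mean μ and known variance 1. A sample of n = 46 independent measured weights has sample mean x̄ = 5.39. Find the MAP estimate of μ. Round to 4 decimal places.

n = 46, x̄ = 5.39.
For a Normal prior and Normal likelihood with known variance, the posterior is Normal; its mode equals its mean, the precision-weighted average.
Prior precision 1/σ₀² = 1/5 = 0.2; data precision n/σ² = 46/1 = 46.
μ̂ = (0.2·10 + 46·5.39) / (0.2 + 46) = 249.94/46.2 = 12497/2310 ≈ 5.4100.

μ̂_MAP = 5.4100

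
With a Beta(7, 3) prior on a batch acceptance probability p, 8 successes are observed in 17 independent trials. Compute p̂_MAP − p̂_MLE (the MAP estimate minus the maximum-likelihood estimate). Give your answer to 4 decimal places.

Posterior is Beta(15, 12); MAP = (15−1)/(27−2) = 14/25 ≈ 0.56000.
MLE ignores the prior: p̂_MLE = k/n = 8/17 ≈ 0.47059.
Difference = 14/25 − 8/17 = 38/425 ≈ 0.0894.

MAP − MLE = 0.0894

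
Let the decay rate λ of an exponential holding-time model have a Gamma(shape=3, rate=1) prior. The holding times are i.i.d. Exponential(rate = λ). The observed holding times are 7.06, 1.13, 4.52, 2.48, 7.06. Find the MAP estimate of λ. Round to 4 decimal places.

The Exponential(rate=λ) likelihood is ∝ λ^n e^(−λΣtᵢ). Here n = 5 and Σtᵢ = 7.06 + 1.13 + 4.52 + 2.48 + 7.06 = 22.25.
Posterior ∝ λ^2e^(−1λ) · λ^5e^(−22.25λ) = λ^7e^(−23.25λ), i.e. Gamma(8, 23.25).
Mode = (a−1)/b = 7/23.25 ≈ 0.3011.

λ̂_MAP = 0.3011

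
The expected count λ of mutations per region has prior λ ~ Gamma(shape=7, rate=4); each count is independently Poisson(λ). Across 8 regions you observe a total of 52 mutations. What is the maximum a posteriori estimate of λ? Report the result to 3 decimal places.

λ̂_MAP = 4.833

Σxᵢ = 52, n = 8.
Posterior ∝ λ^6e^(−4λ) · λ^52e^(−8λ) = λ^58e^(−12λ), i.e. Gamma(shape=59, rate=12).
The mode of a Gamma(a, b) with a ≥ 1 (shape–rate) is (a−1)/b = 58/12 ≈ 4.833.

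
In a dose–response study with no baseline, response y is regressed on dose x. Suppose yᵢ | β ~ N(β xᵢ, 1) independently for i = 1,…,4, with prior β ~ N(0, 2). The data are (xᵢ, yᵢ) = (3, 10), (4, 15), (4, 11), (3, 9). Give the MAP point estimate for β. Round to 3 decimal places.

log p(β | y) = −Σ(yᵢ − βxᵢ)²/(2·1) − β²/(2·2) + const.
Setting the derivative to zero: Σxᵢ(yᵢ − βxᵢ)/1 − β/2 = 0, so β = Σxᵢyᵢ / (Σxᵢ² + σ²/τ²).
Σxᵢyᵢ = 3·10 + 4·15 + 4·11 + 3·9 = 161; Σxᵢ² = 50; σ²/τ² = 0.5.
β̂_MAP = 161 / (50 + 0.5) = 161/50.5 ≈ 3.188.

β̂_MAP = 3.188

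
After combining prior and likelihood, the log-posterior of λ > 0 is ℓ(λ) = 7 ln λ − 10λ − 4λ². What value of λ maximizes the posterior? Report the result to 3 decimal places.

λ̂_MAP = 0.500

ℓ'(λ) = 7/λ − 10 − 8λ. Setting this to zero and multiplying by λ: 8λ² + 10λ − 7 = 0.
λ = (−10 + √(10² + 4·8·7)) / (2·8) = (−10 + √324) / 16 = (−10 + 18)/16 = 1/2.
ℓ''(λ) = −7/λ² − 8 < 0, confirming a maximum.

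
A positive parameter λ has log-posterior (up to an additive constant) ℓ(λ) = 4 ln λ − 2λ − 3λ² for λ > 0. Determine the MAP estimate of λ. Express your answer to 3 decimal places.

λ̂_MAP = 0.667

ℓ'(λ) = 4/λ − 2 − 6λ. Setting this to zero and multiplying by λ: 6λ² + 2λ − 4 = 0.
λ = (−2 + √(2² + 4·6·4)) / (2·6) = (−2 + √100) / 12 = (−2 + 10)/12 = 2/3.
ℓ''(λ) = −4/λ² − 6 < 0, confirming a maximum.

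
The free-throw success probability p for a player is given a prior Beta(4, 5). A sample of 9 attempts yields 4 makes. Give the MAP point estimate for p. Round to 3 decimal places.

p̂_MAP = 0.438

Prior: Beta(4, 5).
Data: 4 successes in 9 trials. The binomial likelihood contributes p^4(1−p)^5, so the posterior is Beta(4+4, 5+5) = Beta(8, 10).
For Beta(a, b) with a, b > 1 the mode is (a−1)/(a+b−2) = 7/16 ≈ 0.438.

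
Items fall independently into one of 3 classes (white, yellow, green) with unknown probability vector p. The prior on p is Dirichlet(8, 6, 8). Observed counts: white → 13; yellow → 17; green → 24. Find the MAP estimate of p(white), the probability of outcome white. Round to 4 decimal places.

The posterior is Dirichlet(αᵢ + nᵢ) = Dirichlet(21, 23, 32).
For a Dirichlet(a₁,…,a_K) with all aᵢ > 1, the mode has j-th component (aⱼ − 1)/(Σaᵢ − K).
Here Σaᵢ = 76 and K = 3, so p(white) = (21 − 1)/(76 − 3) = 20/73 ≈ 0.2740.

MAP estimate of p(white) = 0.2740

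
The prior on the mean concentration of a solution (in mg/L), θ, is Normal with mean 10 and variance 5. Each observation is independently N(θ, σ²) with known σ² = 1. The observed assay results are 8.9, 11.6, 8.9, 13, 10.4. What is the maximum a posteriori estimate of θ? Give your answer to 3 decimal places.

n = 5; x̄ = (8.9 + 11.6 + 8.9 + 13 + 10.4)/5 = 52.8/5 = 10.56.
For a Normal prior and Normal likelihood with known variance, the posterior is Normal; its mode equals its mean, the precision-weighted average.
Prior precision 1/σ₀² = 1/5 = 0.2; data precision n/σ² = 5/1 = 5.
θ̂ = (0.2·10 + 5·10.56) / (0.2 + 5) = 54.8/5.2 = 137/13 ≈ 10.538.

θ̂_MAP = 10.538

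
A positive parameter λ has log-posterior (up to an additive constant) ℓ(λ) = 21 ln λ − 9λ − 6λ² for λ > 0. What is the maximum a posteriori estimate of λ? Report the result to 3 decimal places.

λ̂_MAP = 1.000

ℓ'(λ) = 21/λ − 9 − 12λ. Setting this to zero and multiplying by λ: 12λ² + 9λ − 21 = 0.
λ = (−9 + √(9² + 4·12·21)) / (2·12) = (−9 + √1089) / 24 = (−9 + 33)/24 = 1.
ℓ''(λ) = −21/λ² − 12 < 0, confirming a maximum.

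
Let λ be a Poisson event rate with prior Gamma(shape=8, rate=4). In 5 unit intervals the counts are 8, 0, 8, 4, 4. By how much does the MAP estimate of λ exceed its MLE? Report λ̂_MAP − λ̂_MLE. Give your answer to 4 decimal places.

Σxᵢ = 24. Posterior is Gamma(32, 9); MAP = (32−1)/9 = 31/9 ≈ 3.44444.
MLE = x̄ = 24/5 ≈ 4.80000.
Difference = 31/9 − 24/5 = -61/45 ≈ -1.3556.

MAP − MLE = -1.3556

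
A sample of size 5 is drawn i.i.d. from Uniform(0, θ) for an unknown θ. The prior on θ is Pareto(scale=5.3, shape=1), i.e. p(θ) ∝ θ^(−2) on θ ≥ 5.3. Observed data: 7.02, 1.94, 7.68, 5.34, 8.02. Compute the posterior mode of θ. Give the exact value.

The Uniform(0, θ) likelihood is θ^(−n) for θ ≥ max(xᵢ), zero otherwise. Here max(xᵢ) = 8.02.
Posterior ∝ θ^(−2) · θ^(−5) = θ^(−7) on θ ≥ max(5.3, 8.02) = 8.02.
This density is strictly decreasing in θ, so the posterior mode lies at the lower boundary of the support.

θ̂_MAP = 8.02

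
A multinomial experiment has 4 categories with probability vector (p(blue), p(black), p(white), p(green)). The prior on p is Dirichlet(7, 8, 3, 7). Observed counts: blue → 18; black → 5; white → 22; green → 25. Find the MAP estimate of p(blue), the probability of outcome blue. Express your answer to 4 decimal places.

The posterior is Dirichlet(αᵢ + nᵢ) = Dirichlet(25, 13, 25, 32).
For a Dirichlet(a₁,…,a_K) with all aᵢ > 1, the mode has j-th component (aⱼ − 1)/(Σaᵢ − K).
Here Σaᵢ = 95 and K = 4, so p(blue) = (25 − 1)/(95 − 4) = 24/91 ≈ 0.2637.

MAP estimate of p(blue) = 0.2637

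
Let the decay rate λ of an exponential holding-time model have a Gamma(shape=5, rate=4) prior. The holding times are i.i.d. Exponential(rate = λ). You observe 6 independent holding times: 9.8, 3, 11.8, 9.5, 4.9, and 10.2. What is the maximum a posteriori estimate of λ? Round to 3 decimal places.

λ̂_MAP = 0.188

The Exponential(rate=λ) likelihood is ∝ λ^n e^(−λΣtᵢ). Here n = 6 and Σtᵢ = 9.8 + 3 + 11.8 + 9.5 + 4.9 + 10.2 = 49.2.
Posterior ∝ λ^4e^(−4λ) · λ^6e^(−49.2λ) = λ^10e^(−53.2λ), i.e. Gamma(11, 53.2).
Mode = (a−1)/b = 10/53.2 ≈ 0.188.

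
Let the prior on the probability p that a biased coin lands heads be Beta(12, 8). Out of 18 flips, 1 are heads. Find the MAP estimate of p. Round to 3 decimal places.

Prior: Beta(12, 8).
Data: 1 success in 18 trials. The binomial likelihood contributes p(1−p)^17, so the posterior is Beta(12+1, 8+17) = Beta(13, 25).
For Beta(a, b) with a, b > 1 the mode is (a−1)/(a+b−2) = 12/36 ≈ 0.333.

p̂_MAP = 0.333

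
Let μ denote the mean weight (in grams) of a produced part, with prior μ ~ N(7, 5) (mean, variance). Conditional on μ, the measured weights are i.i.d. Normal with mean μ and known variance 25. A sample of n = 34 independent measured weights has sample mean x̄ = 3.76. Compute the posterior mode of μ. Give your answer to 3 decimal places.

μ̂_MAP = 4.175

n = 34, x̄ = 3.76.
For a Normal prior and Normal likelihood with known variance, the posterior is Normal; its mode equals its mean, the precision-weighted average.
Prior precision 1/σ₀² = 1/5 = 0.2; data precision n/σ² = 34/25 = 1.36.
μ̂ = (0.2·7 + 1.36·3.76) / (0.2 + 1.36) = 6.5136/1.56 = 1357/325 ≈ 4.175.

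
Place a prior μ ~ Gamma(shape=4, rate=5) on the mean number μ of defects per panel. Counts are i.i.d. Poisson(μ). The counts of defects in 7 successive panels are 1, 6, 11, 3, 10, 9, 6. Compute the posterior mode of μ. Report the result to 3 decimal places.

μ̂_MAP = 4.083

Σxᵢ = 1+6+11+3+10+9+6 = 46, with n = 7.
Posterior ∝ μ^3e^(−5μ) · μ^46e^(−7μ) = μ^49e^(−12μ), i.e. Gamma(shape=50, rate=12).
The mode of a Gamma(a, b) with a ≥ 1 (shape–rate) is (a−1)/b = 49/12 ≈ 4.083.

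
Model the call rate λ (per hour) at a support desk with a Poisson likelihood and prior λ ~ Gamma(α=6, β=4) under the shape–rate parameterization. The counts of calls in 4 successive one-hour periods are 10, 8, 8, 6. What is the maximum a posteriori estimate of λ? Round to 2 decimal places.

Σxᵢ = 10+8+8+6 = 32, with n = 4.
Posterior ∝ λ^5e^(−4λ) · λ^32e^(−4λ) = λ^37e^(−8λ), i.e. Gamma(shape=38, rate=8).
The mode of a Gamma(a, b) with a ≥ 1 (shape–rate) is (a−1)/b = 37/8 ≈ 4.63.

λ̂_MAP = 4.63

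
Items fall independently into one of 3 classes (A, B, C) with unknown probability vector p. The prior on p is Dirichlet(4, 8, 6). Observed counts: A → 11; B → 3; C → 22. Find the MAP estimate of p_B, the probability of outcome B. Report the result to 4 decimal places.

The posterior is Dirichlet(αᵢ + nᵢ) = Dirichlet(15, 11, 28).
For a Dirichlet(a₁,…,a_K) with all aᵢ > 1, the mode has j-th component (aⱼ − 1)/(Σaᵢ − K).
Here Σaᵢ = 54 and K = 3, so p_B = (11 − 1)/(54 − 3) = 10/51 ≈ 0.1961.

MAP estimate of p_B = 0.1961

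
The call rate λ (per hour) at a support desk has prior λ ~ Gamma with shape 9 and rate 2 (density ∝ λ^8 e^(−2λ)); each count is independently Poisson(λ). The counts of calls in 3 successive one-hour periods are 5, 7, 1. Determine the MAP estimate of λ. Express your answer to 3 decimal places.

λ̂_MAP = 4.200

Σxᵢ = 5+7+1 = 13, with n = 3.
Posterior ∝ λ^8e^(−2λ) · λ^13e^(−3λ) = λ^21e^(−5λ), i.e. Gamma(shape=22, rate=5).
The mode of a Gamma(a, b) with a ≥ 1 (shape–rate) is (a−1)/b = 21/5 ≈ 4.200.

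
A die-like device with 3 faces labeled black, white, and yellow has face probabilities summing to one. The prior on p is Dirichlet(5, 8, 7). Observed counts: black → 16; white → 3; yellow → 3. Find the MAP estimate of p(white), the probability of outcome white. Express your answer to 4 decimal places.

The posterior is Dirichlet(αᵢ + nᵢ) = Dirichlet(21, 11, 10).
For a Dirichlet(a₁,…,a_K) with all aᵢ > 1, the mode has j-th component (aⱼ − 1)/(Σaᵢ − K).
Here Σaᵢ = 42 and K = 3, so p(white) = (11 − 1)/(42 − 3) = 10/39 ≈ 0.2564.

MAP estimate of p(white) = 0.2564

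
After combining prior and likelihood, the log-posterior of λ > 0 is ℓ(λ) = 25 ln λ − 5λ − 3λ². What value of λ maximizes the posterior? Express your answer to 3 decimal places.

ℓ'(λ) = 25/λ − 5 − 6λ. Setting this to zero and multiplying by λ: 6λ² + 5λ − 25 = 0.
λ = (−5 + √(5² + 4·6·25)) / (2·6) = (−5 + √625) / 12 = (−5 + 25)/12 = 5/3.
ℓ''(λ) = −25/λ² − 6 < 0, confirming a maximum.

λ̂_MAP = 1.667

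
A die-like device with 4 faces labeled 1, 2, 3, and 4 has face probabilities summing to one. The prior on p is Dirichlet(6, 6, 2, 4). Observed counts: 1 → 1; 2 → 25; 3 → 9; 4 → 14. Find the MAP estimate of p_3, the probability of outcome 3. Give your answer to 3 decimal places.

The posterior is Dirichlet(αᵢ + nᵢ) = Dirichlet(7, 31, 11, 18).
For a Dirichlet(a₁,…,a_K) with all aᵢ > 1, the mode has j-th component (aⱼ − 1)/(Σaᵢ − K).
Here Σaᵢ = 67 and K = 4, so p_3 = (11 − 1)/(67 − 4) = 10/63 ≈ 0.159.

MAP estimate: 0.159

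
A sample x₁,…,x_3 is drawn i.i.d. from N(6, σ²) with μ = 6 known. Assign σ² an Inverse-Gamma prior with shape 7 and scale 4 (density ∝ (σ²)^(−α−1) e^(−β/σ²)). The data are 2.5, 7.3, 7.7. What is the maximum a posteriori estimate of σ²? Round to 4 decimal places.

Sum of squared deviations about the known mean: SS = (2.5−6)² + (7.3−6)² + (7.7−6)² = 16.83.
The Normal likelihood contributes (σ²)^(−n/2) exp(−SS/(2σ²)), so the posterior is Inverse-Gamma(α + n/2, β + SS/2) = Inverse-Gamma(8.5, 12.415).
The mode of Inverse-Gamma(a, b) is b/(a+1) = 12.415/9.5 ≈ 1.3068.

σ̂²_MAP = 1.3068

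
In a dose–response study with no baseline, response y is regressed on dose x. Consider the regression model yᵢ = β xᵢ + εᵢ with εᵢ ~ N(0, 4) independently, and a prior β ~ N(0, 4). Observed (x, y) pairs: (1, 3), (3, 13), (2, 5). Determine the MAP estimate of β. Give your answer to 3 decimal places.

log p(β | y) = −Σ(yᵢ − βxᵢ)²/(2·4) − β²/(2·4) + const.
Setting the derivative to zero: Σxᵢ(yᵢ − βxᵢ)/4 − β/4 = 0, so β = Σxᵢyᵢ / (Σxᵢ² + σ²/τ²).
Σxᵢyᵢ = 1·3 + 3·13 + 2·5 = 52; Σxᵢ² = 14; σ²/τ² = 1.
β̂_MAP = 52 / (14 + 1) = 52/15 ≈ 3.467.

β̂_MAP = 3.467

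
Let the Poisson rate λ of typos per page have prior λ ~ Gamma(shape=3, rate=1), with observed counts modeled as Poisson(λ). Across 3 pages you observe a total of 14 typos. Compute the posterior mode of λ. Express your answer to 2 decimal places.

Σxᵢ = 14, n = 3.
Posterior ∝ λ^2e^(−1λ) · λ^14e^(−3λ) = λ^16e^(−4λ), i.e. Gamma(shape=17, rate=4).
The mode of a Gamma(a, b) with a ≥ 1 (shape–rate) is (a−1)/b = 16/4 ≈ 4.00.

λ̂_MAP = 4.00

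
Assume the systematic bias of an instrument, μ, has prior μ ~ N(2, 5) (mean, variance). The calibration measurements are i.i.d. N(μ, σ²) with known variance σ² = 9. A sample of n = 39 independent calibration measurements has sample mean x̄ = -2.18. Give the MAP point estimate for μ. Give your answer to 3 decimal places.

n = 39, x̄ = -2.18.
For a Normal prior and Normal likelihood with known variance, the posterior is Normal; its mode equals its mean, the precision-weighted average.
Prior precision 1/σ₀² = 1/5 = 0.2; data precision n/σ² = 39/9 = 13/3.
μ̂ = (0.2·2 + (13/3)·(-2.18)) / (0.2 + 13/3) = (-1357/150)/(68/15) = -1357/680 ≈ -1.996.

μ̂_MAP = -1.996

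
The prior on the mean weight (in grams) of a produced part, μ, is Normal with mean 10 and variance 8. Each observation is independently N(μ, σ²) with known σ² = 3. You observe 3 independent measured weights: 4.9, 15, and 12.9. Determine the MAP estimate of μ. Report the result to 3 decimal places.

n = 3; x̄ = (4.9 + 15 + 12.9)/3 = 32.8/3 = 164/15 ≈ 10.9333.
For a Normal prior and Normal likelihood with known variance, the posterior is Normal; its mode equals its mean, the precision-weighted average.
Prior precision 1/σ₀² = 1/8 = 0.125; data precision n/σ² = 3/3 = 1.
μ̂ = (0.125·10 + 1·(164/15)) / (0.125 + 1) = (731/60)/1.125 = 1462/135 ≈ 10.830.

μ̂_MAP = 10.830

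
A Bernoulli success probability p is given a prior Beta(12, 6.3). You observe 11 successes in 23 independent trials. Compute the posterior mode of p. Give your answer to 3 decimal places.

p̂_MAP = 0.560

Prior: Beta(12, 6.3).
Data: 11 successes in 23 trials. The binomial likelihood contributes p^11(1−p)^12, so the posterior is Beta(12+11, 6.3+12) = Beta(23, 18.3).
For Beta(a, b) with a, b > 1 the mode is (a−1)/(a+b−2) = 22/39.3 ≈ 0.560.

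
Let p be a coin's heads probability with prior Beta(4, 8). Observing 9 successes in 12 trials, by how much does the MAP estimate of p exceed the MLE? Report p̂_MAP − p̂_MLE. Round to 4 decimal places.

Posterior is Beta(13, 11); MAP = (13−1)/(24−2) = 12/22 ≈ 0.54545.
MLE ignores the prior: p̂_MLE = k/n = 9/12 ≈ 0.75000.
Difference = 12/22 − 9/12 = -9/44 ≈ -0.2045.

MAP − MLE = -0.2045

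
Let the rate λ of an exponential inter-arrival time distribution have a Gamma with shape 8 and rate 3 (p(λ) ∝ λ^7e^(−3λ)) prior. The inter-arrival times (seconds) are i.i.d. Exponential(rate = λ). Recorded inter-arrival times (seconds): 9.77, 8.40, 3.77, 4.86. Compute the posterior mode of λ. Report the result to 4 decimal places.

The Exponential(rate=λ) likelihood is ∝ λ^n e^(−λΣtᵢ). Here n = 4 and Σtᵢ = 9.77 + 8.40 + 3.77 + 4.86 = 26.80.
Posterior ∝ λ^7e^(−3λ) · λ^4e^(−26.80λ) = λ^11e^(−29.80λ), i.e. Gamma(12, 29.80).
Mode = (a−1)/b = 11/29.80 ≈ 0.3691.

λ̂_MAP = 0.3691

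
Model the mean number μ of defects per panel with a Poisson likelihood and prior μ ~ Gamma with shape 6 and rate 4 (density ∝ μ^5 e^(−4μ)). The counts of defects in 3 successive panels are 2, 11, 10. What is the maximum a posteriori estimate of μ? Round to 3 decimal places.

μ̂_MAP = 4.000

Σxᵢ = 2+11+10 = 23, with n = 3.
Posterior ∝ μ^5e^(−4μ) · μ^23e^(−3μ) = μ^28e^(−7μ), i.e. Gamma(shape=29, rate=7).
The mode of a Gamma(a, b) with a ≥ 1 (shape–rate) is (a−1)/b = 28/7 ≈ 4.000.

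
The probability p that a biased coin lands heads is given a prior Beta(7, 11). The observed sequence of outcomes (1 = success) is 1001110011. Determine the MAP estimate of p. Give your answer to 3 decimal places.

p̂_MAP = 0.462

Prior: Beta(7, 11).
Data: 6 successes in 10 trials (from the sequence). The binomial likelihood contributes p^6(1−p)^4, so the posterior is Beta(7+6, 11+4) = Beta(13, 15).
For Beta(a, b) with a, b > 1 the mode is (a−1)/(a+b−2) = 12/26 ≈ 0.462.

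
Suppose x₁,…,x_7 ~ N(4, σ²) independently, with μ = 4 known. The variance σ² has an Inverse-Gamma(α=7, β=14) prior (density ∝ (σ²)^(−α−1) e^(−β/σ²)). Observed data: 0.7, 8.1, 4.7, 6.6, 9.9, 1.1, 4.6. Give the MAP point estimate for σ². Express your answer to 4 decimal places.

Sum of squared deviations about the known mean: SS = (0.7−4)² + (8.1−4)² + (4.7−4)² + (6.6−4)² + (9.9−4)² + (1.1−4)² + (4.6−4)² = 78.53.
The Normal likelihood contributes (σ²)^(−n/2) exp(−SS/(2σ²)), so the posterior is Inverse-Gamma(α + n/2, β + SS/2) = Inverse-Gamma(10.5, 53.265).
The mode of Inverse-Gamma(a, b) is b/(a+1) = 53.265/11.5 ≈ 4.6317.

σ̂²_MAP = 4.6317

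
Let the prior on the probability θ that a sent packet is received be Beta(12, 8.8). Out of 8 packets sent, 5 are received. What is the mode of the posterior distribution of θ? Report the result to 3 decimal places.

Prior: Beta(12, 8.8).
Data: 5 successes in 8 trials. The binomial likelihood contributes θ^5(1−θ)^3, so the posterior is Beta(12+5, 8.8+3) = Beta(17, 11.8).
For Beta(a, b) with a, b > 1 the mode is (a−1)/(a+b−2) = 16/26.8 ≈ 0.597.

θ̂_MAP = 0.597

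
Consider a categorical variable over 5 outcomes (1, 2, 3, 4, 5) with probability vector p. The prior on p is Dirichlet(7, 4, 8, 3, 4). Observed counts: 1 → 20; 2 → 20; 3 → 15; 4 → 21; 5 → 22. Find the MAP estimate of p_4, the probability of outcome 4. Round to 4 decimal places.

The posterior is Dirichlet(αᵢ + nᵢ) = Dirichlet(27, 24, 23, 24, 26).
For a Dirichlet(a₁,…,a_K) with all aᵢ > 1, the mode has j-th component (aⱼ − 1)/(Σaᵢ − K).
Here Σaᵢ = 124 and K = 5, so p_4 = (24 − 1)/(124 − 5) = 23/119 ≈ 0.1933.

MAP estimate: 0.1933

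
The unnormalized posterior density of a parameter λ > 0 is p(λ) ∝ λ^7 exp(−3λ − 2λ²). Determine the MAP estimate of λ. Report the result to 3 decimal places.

λ̂_MAP = 1.000

ℓ'(λ) = 7/λ − 3 − 4λ. Setting this to zero and multiplying by λ: 4λ² + 3λ − 7 = 0.
λ = (−3 + √(3² + 4·4·7)) / (2·4) = (−3 + √121) / 8 = (−3 + 11)/8 = 1.
ℓ''(λ) = −7/λ² − 4 < 0, confirming a maximum.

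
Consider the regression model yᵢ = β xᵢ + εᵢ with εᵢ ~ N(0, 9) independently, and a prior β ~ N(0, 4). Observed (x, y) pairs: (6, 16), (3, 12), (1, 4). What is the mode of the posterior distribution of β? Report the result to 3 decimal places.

β̂_MAP = 2.819

log p(β | y) = −Σ(yᵢ − βxᵢ)²/(2·9) − β²/(2·4) + const.
Setting the derivative to zero: Σxᵢ(yᵢ − βxᵢ)/9 − β/4 = 0, so β = Σxᵢyᵢ / (Σxᵢ² + σ²/τ²).
Σxᵢyᵢ = 6·16 + 3·12 + 1·4 = 136; Σxᵢ² = 46; σ²/τ² = 2.25.
β̂_MAP = 136 / (46 + 2.25) = 136/48.25 ≈ 2.819.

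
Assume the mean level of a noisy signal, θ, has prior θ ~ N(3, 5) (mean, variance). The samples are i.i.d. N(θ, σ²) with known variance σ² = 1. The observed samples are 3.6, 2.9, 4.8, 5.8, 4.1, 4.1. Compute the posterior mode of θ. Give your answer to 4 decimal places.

n = 6; x̄ = (3.6 + 2.9 + 4.8 + 5.8 + 4.1 + 4.1)/6 = 25.3/6 = 253/60 ≈ 4.2167.
For a Normal prior and Normal likelihood with known variance, the posterior is Normal; its mode equals its mean, the precision-weighted average.
Prior precision 1/σ₀² = 1/5 = 0.2; data precision n/σ² = 6/1 = 6.
θ̂ = (0.2·3 + 6·(253/60)) / (0.2 + 6) = 25.9/6.2 = 259/62 ≈ 4.1774.

θ̂_MAP = 4.1774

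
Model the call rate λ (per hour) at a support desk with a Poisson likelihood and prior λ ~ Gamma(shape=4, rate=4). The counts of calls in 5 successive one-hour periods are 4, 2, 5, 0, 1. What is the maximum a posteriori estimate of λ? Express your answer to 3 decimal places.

Σxᵢ = 4+2+5+0+1 = 12, with n = 5.
Posterior ∝ λ^3e^(−4λ) · λ^12e^(−5λ) = λ^15e^(−9λ), i.e. Gamma(shape=16, rate=9).
The mode of a Gamma(a, b) with a ≥ 1 (shape–rate) is (a−1)/b = 15/9 ≈ 1.667.

λ̂_MAP = 1.667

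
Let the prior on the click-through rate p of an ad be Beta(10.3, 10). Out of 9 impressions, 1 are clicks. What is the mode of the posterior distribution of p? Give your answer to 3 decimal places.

p̂_MAP = 0.377

Prior: Beta(10.3, 10).
Data: 1 success in 9 trials. The binomial likelihood contributes p(1−p)^8, so the posterior is Beta(10.3+1, 10+8) = Beta(11.3, 18).
For Beta(a, b) with a, b > 1 the mode is (a−1)/(a+b−2) = 10.3/27.3 ≈ 0.377.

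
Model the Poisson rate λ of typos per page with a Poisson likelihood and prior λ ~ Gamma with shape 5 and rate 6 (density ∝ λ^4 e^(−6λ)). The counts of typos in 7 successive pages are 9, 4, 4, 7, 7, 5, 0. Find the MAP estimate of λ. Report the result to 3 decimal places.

λ̂_MAP = 3.077

Σxᵢ = 9+4+4+7+7+5+0 = 36, with n = 7.
Posterior ∝ λ^4e^(−6λ) · λ^36e^(−7λ) = λ^40e^(−13λ), i.e. Gamma(shape=41, rate=13).
The mode of a Gamma(a, b) with a ≥ 1 (shape–rate) is (a−1)/b = 40/13 ≈ 3.077.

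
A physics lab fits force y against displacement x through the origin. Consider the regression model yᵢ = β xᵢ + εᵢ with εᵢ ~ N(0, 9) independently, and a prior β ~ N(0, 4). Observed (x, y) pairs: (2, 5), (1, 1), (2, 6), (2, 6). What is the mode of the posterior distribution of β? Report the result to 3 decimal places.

log p(β | y) = −Σ(yᵢ − βxᵢ)²/(2·9) − β²/(2·4) + const.
Setting the derivative to zero: Σxᵢ(yᵢ − βxᵢ)/9 − β/4 = 0, so β = Σxᵢyᵢ / (Σxᵢ² + σ²/τ²).
Σxᵢyᵢ = 2·5 + 1·1 + 2·6 + 2·6 = 35; Σxᵢ² = 13; σ²/τ² = 2.25.
β̂_MAP = 35 / (13 + 2.25) = 35/15.25 ≈ 2.295.

β̂_MAP = 2.295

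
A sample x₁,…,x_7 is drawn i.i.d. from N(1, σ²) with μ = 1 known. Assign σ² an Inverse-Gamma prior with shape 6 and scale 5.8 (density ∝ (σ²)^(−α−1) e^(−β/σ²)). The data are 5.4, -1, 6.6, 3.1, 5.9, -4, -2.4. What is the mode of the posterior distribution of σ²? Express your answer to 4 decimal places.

Sum of squared deviations about the known mean: SS = (5.4−1)² + (-1−1)² + (6.6−1)² + (3.1−1)² + (5.9−1)² + (-4−1)² + (-2.4−1)² = 119.7.
The Normal likelihood contributes (σ²)^(−n/2) exp(−SS/(2σ²)), so the posterior is Inverse-Gamma(α + n/2, β + SS/2) = Inverse-Gamma(9.5, 65.65).
The mode of Inverse-Gamma(a, b) is b/(a+1) = 65.65/10.5 ≈ 6.2524.

σ̂²_MAP = 6.2524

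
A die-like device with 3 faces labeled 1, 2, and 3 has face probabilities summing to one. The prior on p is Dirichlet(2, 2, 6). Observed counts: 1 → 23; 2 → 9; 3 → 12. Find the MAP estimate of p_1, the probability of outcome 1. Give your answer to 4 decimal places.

The posterior is Dirichlet(αᵢ + nᵢ) = Dirichlet(25, 11, 18).
For a Dirichlet(a₁,…,a_K) with all aᵢ > 1, the mode has j-th component (aⱼ − 1)/(Σaᵢ − K).
Here Σaᵢ = 54 and K = 3, so p_1 = (25 − 1)/(54 − 3) = 24/51 ≈ 0.4706.

MAP estimate: 0.4706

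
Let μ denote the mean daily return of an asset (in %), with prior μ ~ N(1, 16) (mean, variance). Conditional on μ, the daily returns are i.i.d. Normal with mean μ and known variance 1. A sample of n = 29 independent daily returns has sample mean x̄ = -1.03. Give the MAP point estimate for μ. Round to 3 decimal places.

n = 29, x̄ = -1.03.
For a Normal prior and Normal likelihood with known variance, the posterior is Normal; its mode equals its mean, the precision-weighted average.
Prior precision 1/σ₀² = 1/16 = 0.0625; data precision n/σ² = 29/1 = 29.
μ̂ = (0.0625·1 + 29·(-1.03)) / (0.0625 + 29) = (-29.8075)/29.0625 = -11923/11625 ≈ -1.026.

μ̂_MAP = -1.026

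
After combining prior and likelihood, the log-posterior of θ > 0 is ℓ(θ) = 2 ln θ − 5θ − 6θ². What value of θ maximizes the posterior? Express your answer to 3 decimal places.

θ̂_MAP = 0.250

ℓ'(θ) = 2/θ − 5 − 12θ. Setting this to zero and multiplying by θ: 12θ² + 5θ − 2 = 0.
θ = (−5 + √(5² + 4·12·2)) / (2·12) = (−5 + √121) / 24 = (−5 + 11)/24 = 1/4.
ℓ''(θ) = −2/θ² − 12 < 0, confirming a maximum.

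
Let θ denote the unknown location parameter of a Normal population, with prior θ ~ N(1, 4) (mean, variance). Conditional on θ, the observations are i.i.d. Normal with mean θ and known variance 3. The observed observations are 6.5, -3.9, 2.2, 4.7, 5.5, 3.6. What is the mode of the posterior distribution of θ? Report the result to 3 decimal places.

θ̂_MAP = 2.867

n = 6; x̄ = (6.5 + (-3.9) + 2.2 + 4.7 + 5.5 + 3.6)/6 = 18.6/6 = 3.1.
For a Normal prior and Normal likelihood with known variance, the posterior is Normal; its mode equals its mean, the precision-weighted average.
Prior precision 1/σ₀² = 1/4 = 0.25; data precision n/σ² = 6/3 = 2.
θ̂ = (0.25·1 + 2·3.1) / (0.25 + 2) = 6.45/2.25 = 43/15 ≈ 2.867.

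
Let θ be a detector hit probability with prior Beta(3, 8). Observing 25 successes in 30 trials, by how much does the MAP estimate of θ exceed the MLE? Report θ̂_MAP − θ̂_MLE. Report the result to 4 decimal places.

MAP − MLE = -0.1410

Posterior is Beta(28, 13); MAP = (28−1)/(41−2) = 27/39 ≈ 0.69231.
MLE ignores the prior: θ̂_MLE = k/n = 25/30 ≈ 0.83333.
Difference = 27/39 − 25/30 = -11/78 ≈ -0.1410.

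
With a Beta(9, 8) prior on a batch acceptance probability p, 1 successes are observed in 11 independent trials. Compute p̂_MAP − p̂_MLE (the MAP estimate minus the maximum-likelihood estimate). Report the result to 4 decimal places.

Posterior is Beta(10, 18); MAP = (10−1)/(28−2) = 9/26 ≈ 0.34615.
MLE ignores the prior: p̂_MLE = k/n = 1/11 ≈ 0.09091.
Difference = 9/26 − 1/11 = 73/286 ≈ 0.2552.

MAP − MLE = 0.2552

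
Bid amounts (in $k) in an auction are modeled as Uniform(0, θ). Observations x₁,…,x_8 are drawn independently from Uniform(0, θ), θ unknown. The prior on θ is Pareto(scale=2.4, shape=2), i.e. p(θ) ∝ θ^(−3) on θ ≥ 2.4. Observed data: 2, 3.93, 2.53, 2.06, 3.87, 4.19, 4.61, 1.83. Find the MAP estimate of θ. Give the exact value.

θ̂_MAP = 4.61

The Uniform(0, θ) likelihood is θ^(−n) for θ ≥ max(xᵢ), zero otherwise. Here max(xᵢ) = 4.61.
Posterior ∝ θ^(−3) · θ^(−8) = θ^(−11) on θ ≥ max(2.4, 4.61) = 4.61.
This density is strictly decreasing in θ, so the posterior mode lies at the lower boundary of the support.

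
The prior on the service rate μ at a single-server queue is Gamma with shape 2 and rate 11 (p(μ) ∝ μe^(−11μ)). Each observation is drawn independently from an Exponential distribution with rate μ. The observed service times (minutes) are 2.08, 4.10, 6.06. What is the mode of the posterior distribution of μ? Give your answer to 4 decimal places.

μ̂_MAP = 0.1721

The Exponential(rate=μ) likelihood is ∝ μ^n e^(−μΣtᵢ). Here n = 3 and Σtᵢ = 2.08 + 4.10 + 6.06 = 12.24.
Posterior ∝ μe^(−11μ) · μ^3e^(−12.24μ) = μ^4e^(−23.24μ), i.e. Gamma(5, 23.24).
Mode = (a−1)/b = 4/23.24 ≈ 0.1721.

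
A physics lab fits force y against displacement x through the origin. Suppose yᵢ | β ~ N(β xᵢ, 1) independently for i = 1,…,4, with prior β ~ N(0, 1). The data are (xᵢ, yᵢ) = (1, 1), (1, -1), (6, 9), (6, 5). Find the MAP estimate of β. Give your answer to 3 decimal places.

β̂_MAP = 1.120

log p(β | y) = −Σ(yᵢ − βxᵢ)²/(2·1) − β²/(2·1) + const.
Setting the derivative to zero: Σxᵢ(yᵢ − βxᵢ)/1 − β/1 = 0, so β = Σxᵢyᵢ / (Σxᵢ² + σ²/τ²).
Σxᵢyᵢ = 1·1 + 1·(-1) + 6·9 + 6·5 = 84; Σxᵢ² = 74; σ²/τ² = 1.
β̂_MAP = 84 / (74 + 1) = 84/75 ≈ 1.120.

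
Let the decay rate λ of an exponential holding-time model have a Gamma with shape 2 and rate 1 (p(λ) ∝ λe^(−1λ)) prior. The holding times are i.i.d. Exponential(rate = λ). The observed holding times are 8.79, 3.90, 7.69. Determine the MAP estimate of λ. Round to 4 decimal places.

λ̂_MAP = 0.1871

The Exponential(rate=λ) likelihood is ∝ λ^n e^(−λΣtᵢ). Here n = 3 and Σtᵢ = 8.79 + 3.90 + 7.69 = 20.38.
Posterior ∝ λe^(−1λ) · λ^3e^(−20.38λ) = λ^4e^(−21.38λ), i.e. Gamma(5, 21.38).
Mode = (a−1)/b = 4/21.38 ≈ 0.1871.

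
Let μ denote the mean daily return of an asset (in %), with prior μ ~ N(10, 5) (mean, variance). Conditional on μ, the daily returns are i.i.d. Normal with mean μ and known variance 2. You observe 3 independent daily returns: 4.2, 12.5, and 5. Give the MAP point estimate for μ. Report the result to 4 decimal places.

μ̂_MAP = 7.5588

n = 3; x̄ = (4.2 + 12.5 + 5)/3 = 21.7/3 = 217/30 ≈ 7.2333.
For a Normal prior and Normal likelihood with known variance, the posterior is Normal; its mode equals its mean, the precision-weighted average.
Prior precision 1/σ₀² = 1/5 = 0.2; data precision n/σ² = 3/2 = 1.5.
μ̂ = (0.2·10 + 1.5·(217/30)) / (0.2 + 1.5) = 12.85/1.7 = 257/34 ≈ 7.5588.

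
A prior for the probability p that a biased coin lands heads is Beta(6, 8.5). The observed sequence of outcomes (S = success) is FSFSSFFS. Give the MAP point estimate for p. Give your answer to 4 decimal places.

p̂_MAP = 0.4390

Prior: Beta(6, 8.5).
Data: 4 successes in 8 trials (from the sequence). The binomial likelihood contributes p^4(1−p)^4, so the posterior is Beta(6+4, 8.5+4) = Beta(10, 12.5).
For Beta(a, b) with a, b > 1 the mode is (a−1)/(a+b−2) = 9/20.5 ≈ 0.4390.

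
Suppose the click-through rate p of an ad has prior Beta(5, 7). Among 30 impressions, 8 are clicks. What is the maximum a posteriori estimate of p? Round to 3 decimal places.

p̂_MAP = 0.300

Prior: Beta(5, 7).
Data: 8 successes in 30 trials. The binomial likelihood contributes p^8(1−p)^22, so the posterior is Beta(5+8, 7+22) = Beta(13, 29).
For Beta(a, b) with a, b > 1 the mode is (a−1)/(a+b−2) = 12/40 ≈ 0.300.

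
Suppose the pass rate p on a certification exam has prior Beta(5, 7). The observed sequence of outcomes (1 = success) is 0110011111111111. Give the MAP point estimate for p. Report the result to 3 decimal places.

p̂_MAP = 0.654

Prior: Beta(5, 7).
Data: 13 successes in 16 trials (from the sequence). The binomial likelihood contributes p^13(1−p)^3, so the posterior is Beta(5+13, 7+3) = Beta(18, 10).
For Beta(a, b) with a, b > 1 the mode is (a−1)/(a+b−2) = 17/26 ≈ 0.654.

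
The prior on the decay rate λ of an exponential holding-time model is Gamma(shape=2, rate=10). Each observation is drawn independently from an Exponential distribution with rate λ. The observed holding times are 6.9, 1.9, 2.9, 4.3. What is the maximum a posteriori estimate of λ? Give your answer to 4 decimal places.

λ̂_MAP = 0.1923

The Exponential(rate=λ) likelihood is ∝ λ^n e^(−λΣtᵢ). Here n = 4 and Σtᵢ = 6.9 + 1.9 + 2.9 + 4.3 = 16.
Posterior ∝ λe^(−10λ) · λ^4e^(−16λ) = λ^5e^(−26λ), i.e. Gamma(6, 26).
Mode = (a−1)/b = 5/26 ≈ 0.1923.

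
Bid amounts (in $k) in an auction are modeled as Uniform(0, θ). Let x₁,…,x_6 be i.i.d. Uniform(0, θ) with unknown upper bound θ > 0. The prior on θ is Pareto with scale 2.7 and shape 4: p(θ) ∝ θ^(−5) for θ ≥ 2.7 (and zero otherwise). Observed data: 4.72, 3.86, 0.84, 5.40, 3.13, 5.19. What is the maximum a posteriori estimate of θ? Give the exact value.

The Uniform(0, θ) likelihood is θ^(−n) for θ ≥ max(xᵢ), zero otherwise. Here max(xᵢ) = 5.40.
Posterior ∝ θ^(−5) · θ^(−6) = θ^(−11) on θ ≥ max(2.7, 5.40) = 5.40.
This density is strictly decreasing in θ, so the posterior mode lies at the lower boundary of the support.

θ̂_MAP = 5.40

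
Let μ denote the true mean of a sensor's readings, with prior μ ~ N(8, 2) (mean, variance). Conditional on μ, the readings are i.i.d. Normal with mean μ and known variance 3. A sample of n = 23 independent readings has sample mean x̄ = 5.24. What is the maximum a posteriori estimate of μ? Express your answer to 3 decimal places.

n = 23, x̄ = 5.24.
For a Normal prior and Normal likelihood with known variance, the posterior is Normal; its mode equals its mean, the precision-weighted average.
Prior precision 1/σ₀² = 1/2 = 0.5; data precision n/σ² = 23/3.
μ̂ = (0.5·8 + (23/3)·5.24) / (0.5 + 23/3) = (3313/75)/(49/6) = 6626/1225 ≈ 5.409.

μ̂_MAP = 5.409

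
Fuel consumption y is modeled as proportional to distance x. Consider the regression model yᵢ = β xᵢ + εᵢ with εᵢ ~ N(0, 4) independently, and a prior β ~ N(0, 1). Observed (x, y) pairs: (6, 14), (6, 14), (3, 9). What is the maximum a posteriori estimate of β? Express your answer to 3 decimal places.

log p(β | y) = −Σ(yᵢ − βxᵢ)²/(2·4) − β²/(2·1) + const.
Setting the derivative to zero: Σxᵢ(yᵢ − βxᵢ)/4 − β/1 = 0, so β = Σxᵢyᵢ / (Σxᵢ² + σ²/τ²).
Σxᵢyᵢ = 6·14 + 6·14 + 3·9 = 195; Σxᵢ² = 81; σ²/τ² = 4.
β̂_MAP = 195 / (81 + 4) = 195/85 ≈ 2.294.

β̂_MAP = 2.294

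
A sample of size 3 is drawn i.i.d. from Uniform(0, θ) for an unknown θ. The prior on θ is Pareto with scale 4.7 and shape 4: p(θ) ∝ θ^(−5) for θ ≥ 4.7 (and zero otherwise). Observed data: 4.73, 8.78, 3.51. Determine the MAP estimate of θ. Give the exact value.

The Uniform(0, θ) likelihood is θ^(−n) for θ ≥ max(xᵢ), zero otherwise. Here max(xᵢ) = 8.78.
Posterior ∝ θ^(−5) · θ^(−3) = θ^(−8) on θ ≥ max(4.7, 8.78) = 8.78.
This density is strictly decreasing in θ, so the posterior mode lies at the lower boundary of the support.

θ̂_MAP = 8.78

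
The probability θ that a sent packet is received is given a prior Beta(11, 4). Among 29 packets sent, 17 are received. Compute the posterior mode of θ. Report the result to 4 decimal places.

Prior: Beta(11, 4).
Data: 17 successes in 29 trials. The binomial likelihood contributes θ^17(1−θ)^12, so the posterior is Beta(11+17, 4+12) = Beta(28, 16).
For Beta(a, b) with a, b > 1 the mode is (a−1)/(a+b−2) = 27/42 ≈ 0.6429.

θ̂_MAP = 0.6429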